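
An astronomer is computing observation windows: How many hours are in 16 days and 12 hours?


Days: 16
Extra hours: 12
Hours per day: 24
Days to hours: 16 x 24 = 384
Total: 384 + 12 = 396

396


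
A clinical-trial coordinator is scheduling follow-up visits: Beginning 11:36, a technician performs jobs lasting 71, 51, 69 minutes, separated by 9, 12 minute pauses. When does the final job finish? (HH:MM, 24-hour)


Start: 11:36 = 696 min from midnight
  after task 1 (71 min): 12:47
  after break (9 min): 12:56
  after task 2 (51 min): 13:47
  after break (12 min): 13:59
  after task 3 (69 min): 15:08
Total elapsed: 212 minutes
End time: 15:08

15:08


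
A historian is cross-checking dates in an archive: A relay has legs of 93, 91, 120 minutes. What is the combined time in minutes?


Durations: 93, 91, 120
Running sum: 93
+ 91 = 184
+ 120 = 304
Total duration: 304 minutes
That is 5 hours and 4 minutes

304


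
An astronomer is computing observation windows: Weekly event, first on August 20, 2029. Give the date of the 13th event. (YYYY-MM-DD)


First occurrence: 2029-08-20 (occurrence 1)
Each occurrence is 7 days after the previous.
Occurrence 13 is 12 weeks after the first.
12 weeks = 84 days
2029-08-20 + 84 days = 2029-11-12

2029-11-12


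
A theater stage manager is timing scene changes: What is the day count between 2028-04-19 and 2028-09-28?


Start date: 2028-04-19
End date: 2028-09-28
Apr 2028: +12 days
May 2028: +31 days
Jun 2028: +30 days
... (3 more months)
Total: 162 days

162


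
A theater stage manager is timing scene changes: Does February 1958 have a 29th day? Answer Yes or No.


Year: 1958
Divisible by 4? 1958 / 4 = 489.5 -> No
Not divisible by 4, so NOT a leap year

No


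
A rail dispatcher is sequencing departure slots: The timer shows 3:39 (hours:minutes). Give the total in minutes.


Hours: 3
Minutes: 39
Convert hours to minutes: 3 x 60 = 180
Add remaining minutes: 180 + 39 = 219

219


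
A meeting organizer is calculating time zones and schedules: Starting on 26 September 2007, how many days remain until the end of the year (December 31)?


Start: September 26, 2007
End: December 31, 2007
Days left in September: 4
October: 31
November: 30
December: 31
Sum of remaining months: 92
Total: 4 + 92 = 96

96


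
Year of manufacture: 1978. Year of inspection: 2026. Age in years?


Birth year: 1978
Current year: 2026
Age = current year - birth year
Age = 2026 - 1978 = 48

48


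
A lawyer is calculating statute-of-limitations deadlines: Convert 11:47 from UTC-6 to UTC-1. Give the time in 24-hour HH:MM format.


Local time: 11:47 at UTC-6 (offset -6h)
Target zone: UTC-1 (offset -1h)
Difference: -1 - (-6) = 5 hours
Calculation: 11 + (5) = 16
Result: 16:47

16:47


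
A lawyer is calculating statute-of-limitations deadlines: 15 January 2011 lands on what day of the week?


Date: 2011-01-15
January 1, 2011 is a Saturday
Day of year: 15
Offset from Jan 1: 14 days
14 mod 7 = 0
Result: Saturday

Saturday


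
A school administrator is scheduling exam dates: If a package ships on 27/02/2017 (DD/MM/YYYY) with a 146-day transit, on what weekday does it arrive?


Start: 2017-02-27 (Monday)
Step 1 - find target date: add 146 days
  2017-02-27 + 146 days = 2017-07-23
Step 2 - day of week:
  146 mod 7 = 6
  Monday + 6 days -> Sunday
Result: Sunday (2017-07-23)

Sunday


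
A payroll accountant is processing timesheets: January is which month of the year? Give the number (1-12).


Calendar month order:
1. January <--
2. February
January is month number 1

1


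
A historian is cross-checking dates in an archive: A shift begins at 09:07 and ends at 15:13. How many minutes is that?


Start time: 09:07 = 547 minutes from midnight
End time: 15:13 = 913 minutes from midnight
Difference: 913 - 547 = 366 minutes
That is 6 hours and 6 minutes

366


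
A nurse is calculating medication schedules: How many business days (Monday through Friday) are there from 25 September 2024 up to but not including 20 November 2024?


Start: 2024-09-25 (Wednesday)
End (exclusive): 2024-11-20 (Wednesday)
Total calendar days: 56
Full weeks: 56 // 7 = 8 -> 40 weekdays
Remaining 0 days starting on Wednesday:
Total business days: 40 + 0 = 40

40


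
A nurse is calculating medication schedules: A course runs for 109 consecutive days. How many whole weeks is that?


Total days: 109
Days per week: 7
Division: 109 / 7 = 15 remainder 4
Complete weeks: 15
Remaining days: 4

15


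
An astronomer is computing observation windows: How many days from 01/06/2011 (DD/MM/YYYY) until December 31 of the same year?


Start: June 01, 2011
End: December 31, 2011
Days left in June: 29
July: 31
August: 31
September: 30
October: 31
... plus remaining months
Sum of remaining months: 184
Total: 29 + 184 = 213

213


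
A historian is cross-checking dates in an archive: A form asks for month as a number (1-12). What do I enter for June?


Calendar month order:
5. May
6. June <--
7. July
June is month number 6

6


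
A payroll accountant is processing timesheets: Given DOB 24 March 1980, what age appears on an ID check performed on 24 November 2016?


Birth: 1980-03-24
Reference: 2016-11-24
Year difference: 2016 - 1980 = 36
Has birthday (03-24) occurred by 11-24? Yes
Age in full years: 36

36


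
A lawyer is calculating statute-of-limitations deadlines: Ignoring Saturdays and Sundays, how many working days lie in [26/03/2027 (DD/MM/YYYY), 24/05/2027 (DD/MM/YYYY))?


Start: 2027-03-26 (Friday)
End (exclusive): 2027-05-24 (Monday)
Total calendar days: 59
Full weeks: 59 // 7 = 8 -> 40 weekdays
Remaining 3 days starting on Friday:
  Fri(w), Sat(-), Sun(-) -> 1 weekdays
Total business days: 40 + 1 = 41

41


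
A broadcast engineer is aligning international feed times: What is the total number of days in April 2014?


Month: April
Year: 2014
April is a 30-day month
Total: 30 days

30


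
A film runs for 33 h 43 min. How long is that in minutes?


Hours: 33
Minutes: 43
Convert hours to minutes: 33 x 60 = 1980
Add remaining minutes: 1980 + 43 = 2023

2023


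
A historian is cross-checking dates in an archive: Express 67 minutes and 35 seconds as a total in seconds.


Minutes: 67
Seconds: 35
Convert minutes to seconds: 67 x 60 = 4020
Add remaining seconds: 4020 + 35 = 4055

4055


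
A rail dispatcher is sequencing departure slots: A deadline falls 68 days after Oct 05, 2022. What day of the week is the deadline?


Start: 2022-10-05 (Wednesday)
Step 1 - find target date: add 68 days
  2022-10-05 + 68 days = 2022-12-12
Step 2 - day of week:
  68 mod 7 = 5
  Wednesday + 5 days -> Monday
Result: Monday (2022-12-12)

Monday


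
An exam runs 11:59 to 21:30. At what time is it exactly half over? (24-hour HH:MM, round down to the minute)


Start time: 11:59 = 719 minutes from midnight
End time: 21:30 = 1290 minutes from midnight
Sum: 719 + 1290 = 2009
Midpoint: 2009 / 2 = 1004 minutes
Convert: 1004 / 60 = 16 hours, 44 minutes
Result: 16:44

16:44


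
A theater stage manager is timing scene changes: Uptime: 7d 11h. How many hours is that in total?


Days: 7
Extra hours: 11
Hours per day: 24
Days to hours: 7 x 24 = 168
Total: 168 + 11 = 179

179


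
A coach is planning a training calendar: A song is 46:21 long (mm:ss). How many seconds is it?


Minutes: 46
Extra seconds: 21
Seconds per minute: 60
Minutes to seconds: 46 x 60 = 2760
Total: 2760 + 21 = 2781

2781


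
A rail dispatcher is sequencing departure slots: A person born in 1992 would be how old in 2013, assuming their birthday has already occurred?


Birth year: 1992
Current year: 2013
Age = current year - birth year
Age = 2013 - 1992 = 21

21


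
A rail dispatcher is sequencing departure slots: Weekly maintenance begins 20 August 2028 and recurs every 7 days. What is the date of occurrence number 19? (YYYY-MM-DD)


First occurrence: 2028-08-20 (occurrence 1)
Each occurrence is 7 days after the previous.
Occurrence 19 is 18 weeks after the first.
18 weeks = 126 days
2028-08-20 + 126 days = 2028-12-24

2028-12-24


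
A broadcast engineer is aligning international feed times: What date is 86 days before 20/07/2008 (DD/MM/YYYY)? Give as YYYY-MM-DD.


Start: 2008-07-20
Subtracting 86 days
Days already passed in July: 20
After going back through July: 66 more days to subtract
June 2008: 30 days, 36 remaining
May 2008: 31 days, 5 remaining
April 2008 has 30 days, need 5
Result: 2008-04-25

2008-04-25


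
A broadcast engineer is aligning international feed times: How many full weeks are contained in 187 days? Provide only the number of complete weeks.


Total days: 187
Days per week: 7
Division: 187 / 7 = 26 remainder 5
Complete weeks: 26
Remaining days: 5

26


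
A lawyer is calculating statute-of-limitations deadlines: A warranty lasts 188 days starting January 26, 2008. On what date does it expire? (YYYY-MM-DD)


Start: 2008-01-26
Adding 188 days
Days remaining in January: 5
After January: 183 days still to add
February 2008: 29 days, 154 remaining
March 2008: 31 days, 123 remaining
April 2008: 30 days, 93 remaining
May 2008: 31 days, 62 remaining
Result: 2008-08-01

2008-08-01


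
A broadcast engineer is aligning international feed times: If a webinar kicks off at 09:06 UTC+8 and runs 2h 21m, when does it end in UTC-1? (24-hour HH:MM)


Start: 09:06 in UTC+8
Step 1 - add duration:
  minutes: 6 + 21 = 27
  hours: 9 + 2 + 0 = 11
  end in UTC+8: 11:27
Step 2 - convert UTC+8 -> UTC-1:
  offset difference: -1 - (8) = -9 hours
  11 + (-9) = 2 -> mod 24 = 2
Result: 02:27 in UTC-1

02:27


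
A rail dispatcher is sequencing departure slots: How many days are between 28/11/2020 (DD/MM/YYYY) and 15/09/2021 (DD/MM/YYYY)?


Start date: 2020-11-28
End date: 2021-09-15
Nov 2020: +3 days
Dec 2020: +31 days
Jan 2021: +31 days
... (8 more months)
Total: 291 days

291


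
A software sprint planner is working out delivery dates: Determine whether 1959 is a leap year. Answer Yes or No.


Year: 1959
Divisible by 4? 1959 / 4 = 489.75 -> No
Not divisible by 4, so NOT a leap year

No


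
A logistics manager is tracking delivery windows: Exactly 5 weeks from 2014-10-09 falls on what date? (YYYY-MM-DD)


Start: 2014-10-09
Weeks to add: 5
Convert to days: 5 x 7 = 35 days
Add 35 days to 2014-10-09
Result: 2014-11-13

2014-11-13


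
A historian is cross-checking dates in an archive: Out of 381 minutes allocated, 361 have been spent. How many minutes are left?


Total budget: 381 minutes
Time used: 361 minutes
Remaining: 381 - 361 = 20 minutes
Percent used: 94.8%
Percent remaining: 5.2%

20


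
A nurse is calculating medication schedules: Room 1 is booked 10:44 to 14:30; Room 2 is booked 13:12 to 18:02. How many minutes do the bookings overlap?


Interval A: [644, 870] minutes from midnight
Interval B: [792, 1082] minutes from midnight
Overlap start = max(644, 792) = 792
Overlap end = min(870, 1082) = 870
Overlap = 870 - 792 = 78 minutes

78


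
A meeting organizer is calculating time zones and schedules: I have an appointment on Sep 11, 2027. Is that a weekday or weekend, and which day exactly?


Date: 2027-09-11
January 1, 2027 is a Friday
Day of year: 254
Offset from Jan 1: 253 days
253 mod 7 = 1
Result: Saturday

Saturday


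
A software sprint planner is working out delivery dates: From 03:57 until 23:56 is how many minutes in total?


Start time: 03:57 = 237 minutes from midnight
End time: 23:56 = 1436 minutes from midnight
Difference: 1436 - 237 = 1199 minutes
That is 19 hours and 59 minutes

1199


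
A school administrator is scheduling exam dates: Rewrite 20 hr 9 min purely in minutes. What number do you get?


Hours: 20
Extra minutes: 9
Minutes per hour: 60
Hours to minutes: 20 x 60 = 1200
Total: 1200 + 9 = 1209

1209


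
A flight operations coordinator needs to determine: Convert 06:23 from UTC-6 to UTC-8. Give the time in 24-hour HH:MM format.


Local time: 06:23 at UTC-6 (offset -6h)
Target zone: UTC-8 (offset -8h)
Difference: -8 - (-6) = -2 hours
Calculation: 6 + (-2) = 4
Result: 04:23

04:23


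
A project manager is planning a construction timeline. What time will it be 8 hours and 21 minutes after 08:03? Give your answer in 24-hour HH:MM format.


Start time: 08:03
Adding: 8 hours 21 minutes
Minutes: 3 + 21 = 24
Hours: 8 + 8 + 0 = 16
Result: 16:24

16:24


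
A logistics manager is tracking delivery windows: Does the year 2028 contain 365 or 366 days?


Year: 2028
Check leap year rules:
Divisible by 4? Yes
Divisible by 100? No
2028 is a leap year
Days: 366

366


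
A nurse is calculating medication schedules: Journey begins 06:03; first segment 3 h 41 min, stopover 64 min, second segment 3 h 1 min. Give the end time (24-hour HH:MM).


Depart: 06:03
Leg 1: +221 min -> 09:44
Layover: +64 min -> 10:48
Leg 2: +181 min -> 13:49
Total travel: 466 minutes = 7h 46m
Arrival: 13:49

13:49


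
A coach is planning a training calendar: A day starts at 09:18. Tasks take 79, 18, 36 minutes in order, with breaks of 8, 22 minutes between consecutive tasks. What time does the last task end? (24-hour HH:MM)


Start: 09:18 = 558 min from midnight
  after task 1 (79 min): 10:37
  after break (8 min): 10:45
  after task 2 (18 min): 11:03
  after break (22 min): 11:25
  after task 3 (36 min): 12:01
Total elapsed: 163 minutes
End time: 12:01

12:01


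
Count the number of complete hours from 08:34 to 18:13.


Start: 08:34
End: 18:13
Hour difference: 18 - 8 = 10 hours
Minute difference: 13 - 34 = -21 minutes
Total minutes: 579
Complete hours: 579 / 60 = 9 (remainder 39)

9


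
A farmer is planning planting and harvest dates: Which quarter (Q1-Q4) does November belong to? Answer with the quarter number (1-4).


Month: November (month 11)
Q1: January-March (months 1-3)
Q2: April-June (months 4-6)
Q3: July-September (months 7-9)
Q4: October-December (months 10-12)
Month 11 falls in Q4

4


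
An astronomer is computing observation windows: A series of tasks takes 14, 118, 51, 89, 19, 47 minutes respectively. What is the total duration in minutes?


Durations: 14, 118, 51, 89, 19, 47
Running sum: 14
+ 118 = 132
+ 51 = 183
+ 89 = 272
+ 19 = 291
+ 47 = 338
Total duration: 338 minutes
That is 5 hours and 38 minutes

338


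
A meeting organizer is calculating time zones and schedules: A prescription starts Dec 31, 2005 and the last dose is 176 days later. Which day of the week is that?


Start: 2005-12-31 (Saturday)
Step 1 - find target date: add 176 days
  2005-12-31 + 176 days = 2006-06-25
Step 2 - day of week:
  176 mod 7 = 1
  Saturday + 1 days -> Sunday
Result: Sunday (2006-06-25)

Sunday


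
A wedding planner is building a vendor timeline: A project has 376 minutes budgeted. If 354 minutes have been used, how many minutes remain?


Total budget: 376 minutes
Time used: 354 minutes
Remaining: 376 - 354 = 22 minutes
Percent used: 94.1%
Percent remaining: 5.9%

22


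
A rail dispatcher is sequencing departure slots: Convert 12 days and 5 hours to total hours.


Days: 12
Extra hours: 5
Hours per day: 24
Days to hours: 12 x 24 = 288
Total: 288 + 5 = 293

293


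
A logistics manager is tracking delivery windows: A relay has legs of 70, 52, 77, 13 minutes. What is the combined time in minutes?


Durations: 70, 52, 77, 13
Running sum: 70
+ 52 = 122
+ 77 = 199
+ 13 = 212
Total duration: 212 minutes
That is 3 hours and 32 minutes

212


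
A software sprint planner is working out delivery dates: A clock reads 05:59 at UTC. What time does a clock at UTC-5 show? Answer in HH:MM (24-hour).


Local time: 05:59 at UTC (offset 0h)
Target zone: UTC-5 (offset -5h)
Difference: -5 - (0) = -5 hours
Calculation: 5 + (-5) = 0
Result: 00:59

00:59


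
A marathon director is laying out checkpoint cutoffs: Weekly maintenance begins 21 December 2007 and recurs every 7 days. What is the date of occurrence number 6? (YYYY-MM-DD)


First occurrence: 2007-12-21 (occurrence 1)
Each occurrence is 7 days after the previous.
Occurrence 6 is 5 weeks after the first.
5 weeks = 35 days
2007-12-21 + 35 days = 2008-01-25

2008-01-25


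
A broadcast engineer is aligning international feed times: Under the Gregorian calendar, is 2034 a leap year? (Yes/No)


Year: 2034
Divisible by 4? 2034 / 4 = 508.5 -> No
Not divisible by 4, so NOT a leap year

No


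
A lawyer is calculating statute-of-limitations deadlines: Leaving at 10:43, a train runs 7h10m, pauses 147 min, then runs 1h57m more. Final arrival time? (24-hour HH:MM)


Depart: 10:43
Leg 1: +430 min -> 17:53
Layover: +147 min -> 20:20
Leg 2: +117 min -> 22:17
Total travel: 694 minutes = 11h 34m
Arrival: 22:17

22:17


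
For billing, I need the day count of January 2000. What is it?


Month: January
Year: 2000
January is a 31-day month
Total: 31 days

31


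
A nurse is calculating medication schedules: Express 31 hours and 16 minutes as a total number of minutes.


Hours: 31
Extra minutes: 16
Minutes per hour: 60
Hours to minutes: 31 x 60 = 1860
Total: 1860 + 16 = 1876

1876


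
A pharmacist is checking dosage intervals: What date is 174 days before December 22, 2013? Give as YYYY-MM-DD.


Start: 2013-12-22
Subtracting 174 days
Days already passed in December: 22
After going back through December: 152 more days to subtract
November 2013: 30 days, 122 remaining
October 2013: 31 days, 91 remaining
September 2013: 30 days, 61 remaining
August 2013: 31 days, 30 remaining
Result: 2013-07-01

2013-07-01


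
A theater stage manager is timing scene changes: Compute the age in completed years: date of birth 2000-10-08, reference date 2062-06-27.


Birth: 2000-10-08
Reference: 2062-06-27
Year difference: 2062 - 2000 = 62
Has birthday (10-08) occurred by 06-27? No
Birthday not yet reached this year -> subtract 1
Age in full years: 61

61


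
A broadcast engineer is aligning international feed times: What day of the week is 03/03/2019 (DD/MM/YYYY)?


Date: 2019-03-03
January 1, 2019 is a Tuesday
Day of year: 62
Offset from Jan 1: 61 days
61 mod 7 = 5
Result: Sunday

Sunday


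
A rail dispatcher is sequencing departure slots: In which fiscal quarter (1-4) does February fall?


Month: February (month 2)
Q1: January-March (months 1-3)
Q2: April-June (months 4-6)
Q3: July-September (months 7-9)
Q4: October-December (months 10-12)
Month 2 falls in Q1

1


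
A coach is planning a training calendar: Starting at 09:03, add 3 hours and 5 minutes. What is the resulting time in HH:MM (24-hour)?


Start time: 09:03
Adding: 3 hours 5 minutes
Minutes: 3 + 5 = 8
Hours: 9 + 3 + 0 = 12
Result: 12:08

12:08


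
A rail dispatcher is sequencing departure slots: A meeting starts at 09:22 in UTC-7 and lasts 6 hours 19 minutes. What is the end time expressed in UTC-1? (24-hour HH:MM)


Start: 09:22 in UTC-7
Step 1 - add duration:
  minutes: 22 + 19 = 41
  hours: 9 + 6 + 0 = 15
  end in UTC-7: 15:41
Step 2 - convert UTC-7 -> UTC-1:
  offset difference: -1 - (-7) = 6 hours
  15 + (6) = 21 -> mod 24 = 21
Result: 21:41 in UTC-1

21:41


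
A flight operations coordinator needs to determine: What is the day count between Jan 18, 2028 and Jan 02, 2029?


Start date: 2028-01-18
End date: 2029-01-02
Jan 2028: +14 days
Feb 2028: +29 days
Mar 2028: +31 days
... (10 more months)
Total: 350 days

350


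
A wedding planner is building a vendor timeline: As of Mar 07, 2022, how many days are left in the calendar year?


Start: March 07, 2022
End: December 31, 2022
Days left in March: 24
April: 30
May: 31
June: 30
July: 31
... plus remaining months
Sum of remaining months: 275
Total: 24 + 275 = 299

299


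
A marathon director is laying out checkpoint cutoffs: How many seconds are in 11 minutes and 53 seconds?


Minutes: 11
Seconds: 53
Convert minutes to seconds: 11 x 60 = 660
Add remaining seconds: 660 + 53 = 713

713


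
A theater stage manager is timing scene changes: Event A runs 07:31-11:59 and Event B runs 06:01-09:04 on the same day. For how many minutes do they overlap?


Interval A: [451, 719] minutes from midnight
Interval B: [361, 544] minutes from midnight
Overlap start = max(451, 361) = 451
Overlap end = min(719, 544) = 544
Overlap = 544 - 451 = 93 minutes

93


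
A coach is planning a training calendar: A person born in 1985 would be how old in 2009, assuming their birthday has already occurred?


Birth year: 1985
Current year: 2009
Age = current year - birth year
Age = 2009 - 1985 = 24

24


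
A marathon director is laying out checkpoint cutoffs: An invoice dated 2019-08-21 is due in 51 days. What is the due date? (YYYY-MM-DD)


Start: 2019-08-21
Adding 51 days
Days remaining in August: 10
After August: 41 days still to add
September 2019: 30 days, 11 remaining
October 2019 has 31 days, need 11
Result: 2019-10-11

2019-10-11


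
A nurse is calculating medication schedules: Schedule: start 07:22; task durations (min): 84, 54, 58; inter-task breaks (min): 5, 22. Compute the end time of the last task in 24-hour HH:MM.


Start: 07:22 = 442 min from midnight
  after task 1 (84 min): 08:46
  after break (5 min): 08:51
  after task 2 (54 min): 09:45
  after break (22 min): 10:07
  after task 3 (58 min): 11:05
Total elapsed: 223 minutes
End time: 11:05

11:05


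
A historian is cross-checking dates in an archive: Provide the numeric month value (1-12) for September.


Calendar month order:
8. August
9. September <--
10. October
September is month number 9

9


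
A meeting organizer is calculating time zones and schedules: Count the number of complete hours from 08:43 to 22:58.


Start: 08:43
End: 22:58
Hour difference: 22 - 8 = 14 hours
Minute difference: 58 - 43 = 15 minutes
Total minutes: 855
Complete hours: 855 / 60 = 14 (remainder 15)

14


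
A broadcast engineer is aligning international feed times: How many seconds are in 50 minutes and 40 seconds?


Minutes: 50
Extra seconds: 40
Seconds per minute: 60
Minutes to seconds: 50 x 60 = 3000
Total: 3000 + 40 = 3040

3040


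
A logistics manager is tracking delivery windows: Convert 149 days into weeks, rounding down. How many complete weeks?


Total days: 149
Days per week: 7
Division: 149 / 7 = 21 remainder 2
Complete weeks: 21
Remaining days: 2

21


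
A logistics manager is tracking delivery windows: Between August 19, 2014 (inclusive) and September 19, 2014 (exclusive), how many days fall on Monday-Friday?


Start: 2014-08-19 (Tuesday)
End (exclusive): 2014-09-19 (Friday)
Total calendar days: 31
Full weeks: 31 // 7 = 4 -> 20 weekdays
Remaining 3 days starting on Tuesday:
  Tue(w), Wed(w), Thu(w) -> 3 weekdays
Total business days: 20 + 3 = 23

23


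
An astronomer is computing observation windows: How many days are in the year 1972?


Year: 1972
Check leap year rules:
Divisible by 4? Yes
Divisible by 100? No
1972 is a leap year
Days: 366

366


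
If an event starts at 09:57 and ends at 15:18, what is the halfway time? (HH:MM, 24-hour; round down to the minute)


Start time: 09:57 = 597 minutes from midnight
End time: 15:18 = 918 minutes from midnight
Sum: 597 + 918 = 1515
Midpoint: 1515 / 2 = 757 minutes
Convert: 757 / 60 = 12 hours, 37 minutes
Result: 12:37

12:37


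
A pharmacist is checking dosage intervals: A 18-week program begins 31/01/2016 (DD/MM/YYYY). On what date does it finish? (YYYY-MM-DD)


Start: 2016-01-31
Weeks to add: 18
Convert to days: 18 x 7 = 126 days
Add 126 days to 2016-01-31
Result: 2016-06-05

2016-06-05


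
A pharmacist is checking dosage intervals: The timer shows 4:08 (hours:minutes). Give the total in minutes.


Hours: 4
Minutes: 8
Convert hours to minutes: 4 x 60 = 240
Add remaining minutes: 240 + 8 = 248

248


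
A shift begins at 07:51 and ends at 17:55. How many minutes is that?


Start time: 07:51 = 471 minutes from midnight
End time: 17:55 = 1075 minutes from midnight
Difference: 1075 - 471 = 604 minutes
That is 10 hours and 4 minutes

604


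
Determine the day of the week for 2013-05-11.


Date: 2013-05-11
January 1, 2013 is a Tuesday
Day of year: 131
Offset from Jan 1: 130 days
130 mod 7 = 4
Result: Saturday

Saturday


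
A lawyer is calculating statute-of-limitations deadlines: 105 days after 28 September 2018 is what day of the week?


Start: 2018-09-28 (Friday)
Step 1 - find target date: add 105 days
  2018-09-28 + 105 days = 2019-01-11
Step 2 - day of week:
  105 mod 7 = 0
  Friday + 0 days -> Friday
Result: Friday (2019-01-11)

Friday


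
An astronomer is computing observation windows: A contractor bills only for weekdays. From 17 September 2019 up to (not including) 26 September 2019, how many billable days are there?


Start: 2019-09-17 (Tuesday)
End (exclusive): 2019-09-26 (Thursday)
Total calendar days: 9
Full weeks: 9 // 7 = 1 -> 5 weekdays
Remaining 2 days starting on Tuesday:
  Tue(w), Wed(w) -> 2 weekdays
Total business days: 5 + 2 = 7

7


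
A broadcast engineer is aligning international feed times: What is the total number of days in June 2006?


Month: June
Year: 2006
June is a 30-day month
Total: 30 days

30


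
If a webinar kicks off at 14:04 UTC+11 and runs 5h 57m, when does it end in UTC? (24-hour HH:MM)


Start: 14:04 in UTC+11
Step 1 - add duration:
  minutes: 4 + 57 = 61 (carry 1h)
  hours: 14 + 5 + 1 = 20
  end in UTC+11: 20:01
Step 2 - convert UTC+11 -> UTC:
  offset difference: 0 - (11) = -11 hours
  20 + (-11) = 9 -> mod 24 = 9
Result: 09:01 in UTC

09:01


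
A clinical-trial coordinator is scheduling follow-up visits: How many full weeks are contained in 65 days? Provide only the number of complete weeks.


Total days: 65
Days per week: 7
Division: 65 / 7 = 9 remainder 2
Complete weeks: 9
Remaining days: 2

9


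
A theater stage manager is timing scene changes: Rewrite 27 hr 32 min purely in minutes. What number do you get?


Hours: 27
Extra minutes: 32
Minutes per hour: 60
Hours to minutes: 27 x 60 = 1620
Total: 1620 + 32 = 1652

1652


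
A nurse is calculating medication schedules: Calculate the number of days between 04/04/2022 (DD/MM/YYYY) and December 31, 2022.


Start: April 04, 2022
End: December 31, 2022
Days left in April: 26
May: 31
June: 30
July: 31
August: 31
... plus remaining months
Sum of remaining months: 245
Total: 26 + 245 = 271

271


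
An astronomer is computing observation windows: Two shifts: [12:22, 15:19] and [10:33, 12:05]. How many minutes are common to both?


Interval A: [742, 919] minutes from midnight
Interval B: [633, 725] minutes from midnight
Overlap start = max(742, 633) = 742
Overlap end = min(919, 725) = 725
End <= start, so the intervals do not overlap: 0 minutes

0


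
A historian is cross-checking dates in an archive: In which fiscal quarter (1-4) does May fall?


Month: May (month 5)
Q1: January-March (months 1-3)
Q2: April-June (months 4-6)
Q3: July-September (months 7-9)
Q4: October-December (months 10-12)
Month 5 falls in Q2

2


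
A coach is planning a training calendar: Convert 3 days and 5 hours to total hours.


Days: 3
Extra hours: 5
Hours per day: 24
Days to hours: 3 x 24 = 72
Total: 72 + 5 = 77

77


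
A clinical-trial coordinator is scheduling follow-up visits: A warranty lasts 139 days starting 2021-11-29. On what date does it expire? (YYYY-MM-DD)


Start: 2021-11-29
Adding 139 days
Days remaining in November: 1
After November: 138 days still to add
December 2021: 31 days, 107 remaining
January 2022: 31 days, 76 remaining
February 2022: 28 days, 48 remaining
March 2022: 31 days, 17 remaining
Result: 2022-04-17

2022-04-17


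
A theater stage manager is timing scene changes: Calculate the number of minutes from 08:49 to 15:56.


Start time: 08:49 = 529 minutes from midnight
End time: 15:56 = 956 minutes from midnight
Difference: 956 - 529 = 427 minutes
That is 7 hours and 7 minutes

427


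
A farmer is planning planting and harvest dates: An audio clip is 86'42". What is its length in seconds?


Minutes: 86
Seconds: 42
Convert minutes to seconds: 86 x 60 = 5160
Add remaining seconds: 5160 + 42 = 5202

5202


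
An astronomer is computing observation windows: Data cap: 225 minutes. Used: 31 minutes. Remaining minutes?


Total budget: 225 minutes
Time used: 31 minutes
Remaining: 225 - 31 = 194 minutes
Percent used: 13.8%
Percent remaining: 86.2%

194


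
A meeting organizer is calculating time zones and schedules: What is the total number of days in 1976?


Year: 1976
Check leap year rules:
Divisible by 4? Yes
Divisible by 100? No
1976 is a leap year
Days: 366

366


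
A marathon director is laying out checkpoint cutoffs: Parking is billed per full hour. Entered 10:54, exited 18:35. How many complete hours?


Start: 10:54
End: 18:35
Hour difference: 18 - 10 = 8 hours
Minute difference: 35 - 54 = -19 minutes
Total minutes: 461
Complete hours: 461 / 60 = 7 (remainder 41)

7


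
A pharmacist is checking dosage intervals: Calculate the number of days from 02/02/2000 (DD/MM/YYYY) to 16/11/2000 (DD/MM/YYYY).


Start date: 2000-02-02
End date: 2000-11-16
Feb 2000: +28 days
Mar 2000: +31 days
Apr 2000: +30 days
... (7 more months)
Total: 288 days

288


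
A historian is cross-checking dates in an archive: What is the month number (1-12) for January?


Calendar month order:
1. January <--
2. February
January is month number 1

1


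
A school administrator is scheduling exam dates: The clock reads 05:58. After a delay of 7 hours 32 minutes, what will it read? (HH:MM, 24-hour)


Start time: 05:58
Adding: 7 hours 32 minutes
Minutes: 58 + 32 = 90
Minute overflow: 90 >= 60, so carry 1 hour, minutes = 30
Hours: 5 + 7 + 1 = 13
Result: 13:30

13:30


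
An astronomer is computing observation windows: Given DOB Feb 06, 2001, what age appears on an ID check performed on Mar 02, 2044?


Birth: 2001-02-06
Reference: 2044-03-02
Year difference: 2044 - 2001 = 43
Has birthday (02-06) occurred by 03-02? Yes
Age in full years: 43

43


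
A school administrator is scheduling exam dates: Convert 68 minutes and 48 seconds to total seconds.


Minutes: 68
Extra seconds: 48
Seconds per minute: 60
Minutes to seconds: 68 x 60 = 4080
Total: 4080 + 48 = 4128

4128


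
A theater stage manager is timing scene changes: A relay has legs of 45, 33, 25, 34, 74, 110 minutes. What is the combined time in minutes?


Durations: 45, 33, 25, 34, 74, 110
Running sum: 45
+ 33 = 78
+ 25 = 103
+ 34 = 137
+ 74 = 211
+ 110 = 321
Total duration: 321 minutes
That is 5 hours and 21 minutes

321


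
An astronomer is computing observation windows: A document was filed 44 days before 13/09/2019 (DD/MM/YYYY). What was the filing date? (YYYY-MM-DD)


Start: 2019-09-13
Subtracting 44 days
Days already passed in September: 13
After going back through September: 31 more days to subtract
August 2019 has 31 days, need 31
Result: 2019-07-31

2019-07-31


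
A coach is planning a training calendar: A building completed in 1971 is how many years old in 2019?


Birth year: 1971
Current year: 2019
Age = current year - birth year
Age = 2019 - 1971 = 48

48


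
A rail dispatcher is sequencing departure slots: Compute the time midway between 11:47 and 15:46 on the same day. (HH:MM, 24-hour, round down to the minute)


Start time: 11:47 = 707 minutes from midnight
End time: 15:46 = 946 minutes from midnight
Sum: 707 + 946 = 1653
Midpoint: 1653 / 2 = 826 minutes
Convert: 826 / 60 = 13 hours, 46 minutes
Result: 13:46

13:46


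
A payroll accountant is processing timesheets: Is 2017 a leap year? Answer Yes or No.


Year: 2017
Divisible by 4? 2017 / 4 = 504.25 -> No
Not divisible by 4, so NOT a leap year

No


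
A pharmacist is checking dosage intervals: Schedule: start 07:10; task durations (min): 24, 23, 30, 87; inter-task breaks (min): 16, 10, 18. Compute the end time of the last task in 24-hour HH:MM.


Start: 07:10 = 430 min from midnight
  after task 1 (24 min): 07:34
  after break (16 min): 07:50
  after task 2 (23 min): 08:13
  after break (10 min): 08:23
  after task 3 (30 min): 08:53
  after break (18 min): 09:11
  after task 4 (87 min): 10:38
Total elapsed: 208 minutes
End time: 10:38

10:38


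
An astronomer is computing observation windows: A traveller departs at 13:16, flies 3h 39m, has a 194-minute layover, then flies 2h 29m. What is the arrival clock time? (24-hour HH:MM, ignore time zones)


Depart: 13:16
Leg 1: +219 min -> 16:55
Layover: +194 min -> 20:09
Leg 2: +149 min -> 22:38
Total travel: 562 minutes = 9h 22m
Arrival: 22:38

22:38


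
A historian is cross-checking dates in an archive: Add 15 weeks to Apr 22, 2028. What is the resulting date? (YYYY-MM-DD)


Start: 2028-04-22
Weeks to add: 15
Convert to days: 15 x 7 = 105 days
Add 105 days to 2028-04-22
Result: 2028-08-05

2028-08-05


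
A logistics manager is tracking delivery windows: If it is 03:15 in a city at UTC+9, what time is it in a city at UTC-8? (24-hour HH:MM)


Local time: 03:15 at UTC+9 (offset 9h)
Target zone: UTC-8 (offset -8h)
Difference: -8 - (9) = -17 hours
Calculation: 3 + (-17) = -14
Wraparound: (-14) mod 24 = 10
Result: 10:15

10:15


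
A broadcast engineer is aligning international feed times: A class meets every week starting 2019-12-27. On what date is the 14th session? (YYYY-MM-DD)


First occurrence: 2019-12-27 (occurrence 1)
Each occurrence is 7 days after the previous.
Occurrence 14 is 13 weeks after the first.
13 weeks = 91 days
2019-12-27 + 91 days = 2020-03-27

2020-03-27


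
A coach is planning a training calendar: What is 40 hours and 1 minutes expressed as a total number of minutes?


Hours: 40
Minutes: 1
Convert hours to minutes: 40 x 60 = 2400
Add remaining minutes: 2400 + 1 = 2401

2401


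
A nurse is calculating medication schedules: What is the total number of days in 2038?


Year: 2038
Check leap year rules:
Divisible by 4? No
2038 is not a leap year
Days: 365

365


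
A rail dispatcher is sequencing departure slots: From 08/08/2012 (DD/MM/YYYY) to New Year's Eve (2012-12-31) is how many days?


Start: August 08, 2012
End: December 31, 2012
Days left in August: 23
September: 30
October: 31
November: 30
December: 31
Sum of remaining months: 122
Total: 23 + 122 = 145

145


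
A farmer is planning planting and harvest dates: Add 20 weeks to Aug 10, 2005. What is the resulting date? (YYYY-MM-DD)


Start: 2005-08-10
Weeks to add: 20
Convert to days: 20 x 7 = 140 days
Add 140 days to 2005-08-10
Result: 2005-12-28

2005-12-28


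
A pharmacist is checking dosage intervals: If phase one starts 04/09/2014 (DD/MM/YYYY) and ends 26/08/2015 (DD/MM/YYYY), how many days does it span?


Start date: 2014-09-04
End date: 2015-08-26
Sep 2014: +27 days
Oct 2014: +31 days
Nov 2014: +30 days
... (9 more months)
Total: 356 days

356


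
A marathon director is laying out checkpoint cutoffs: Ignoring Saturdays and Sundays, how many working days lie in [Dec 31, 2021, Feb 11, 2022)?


Start: 2021-12-31 (Friday)
End (exclusive): 2022-02-11 (Friday)
Total calendar days: 42
Full weeks: 42 // 7 = 6 -> 30 weekdays
Remaining 0 days starting on Friday:
Total business days: 30 + 0 = 30

30


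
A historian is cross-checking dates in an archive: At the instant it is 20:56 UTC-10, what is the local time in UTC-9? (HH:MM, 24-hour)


Local time: 20:56 at UTC-10 (offset -10h)
Target zone: UTC-9 (offset -9h)
Difference: -9 - (-10) = 1 hours
Calculation: 20 + (1) = 21
Result: 21:56

21:56


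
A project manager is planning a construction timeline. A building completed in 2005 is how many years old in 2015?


Birth year: 2005
Current year: 2015
Age = current year - birth year
Age = 2015 - 2005 = 10

10


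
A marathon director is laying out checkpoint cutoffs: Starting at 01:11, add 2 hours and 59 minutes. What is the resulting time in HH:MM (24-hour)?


Start time: 01:11
Adding: 2 hours 59 minutes
Minutes: 11 + 59 = 70
Minute overflow: 70 >= 60, so carry 1 hour, minutes = 10
Hours: 1 + 2 + 1 = 4
Result: 04:10

04:10


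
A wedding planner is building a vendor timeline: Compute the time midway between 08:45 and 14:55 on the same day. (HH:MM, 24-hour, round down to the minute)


Start time: 08:45 = 525 minutes from midnight
End time: 14:55 = 895 minutes from midnight
Sum: 525 + 895 = 1420
Midpoint: 1420 / 2 = 710 minutes
Convert: 710 / 60 = 11 hours, 50 minutes
Result: 11:50

11:50


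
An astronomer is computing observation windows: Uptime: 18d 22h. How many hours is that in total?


Days: 18
Extra hours: 22
Hours per day: 24
Days to hours: 18 x 24 = 432
Total: 432 + 22 = 454

454


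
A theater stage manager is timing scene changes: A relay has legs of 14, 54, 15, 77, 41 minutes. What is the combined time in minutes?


Durations: 14, 54, 15, 77, 41
Running sum: 14
+ 54 = 68
+ 15 = 83
+ 77 = 160
+ 41 = 201
Total duration: 201 minutes
That is 3 hours and 21 minutes

201


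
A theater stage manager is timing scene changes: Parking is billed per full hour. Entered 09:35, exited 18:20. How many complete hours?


Start: 09:35
End: 18:20
Hour difference: 18 - 9 = 9 hours
Minute difference: 20 - 35 = -15 minutes
Total minutes: 525
Complete hours: 525 / 60 = 8 (remainder 45)

8


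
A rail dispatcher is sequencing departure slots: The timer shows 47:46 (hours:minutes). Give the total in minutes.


Hours: 47
Minutes: 46
Convert hours to minutes: 47 x 60 = 2820
Add remaining minutes: 2820 + 46 = 2866

2866


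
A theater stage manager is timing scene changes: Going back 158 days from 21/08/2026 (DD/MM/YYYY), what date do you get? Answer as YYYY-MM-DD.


Start: 2026-08-21
Subtracting 158 days
Days already passed in August: 21
After going back through August: 137 more days to subtract
July 2026: 31 days, 106 remaining
June 2026: 30 days, 76 remaining
May 2026: 31 days, 45 remaining
April 2026: 30 days, 15 remaining
Result: 2026-03-16

2026-03-16


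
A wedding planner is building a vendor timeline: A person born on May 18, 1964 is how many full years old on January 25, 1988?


Birth: 1964-05-18
Reference: 1988-01-25
Year difference: 1988 - 1964 = 24
Has birthday (05-18) occurred by 01-25? No
Birthday not yet reached this year -> subtract 1
Age in full years: 23

23


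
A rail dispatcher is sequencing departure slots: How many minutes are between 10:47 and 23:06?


Start time: 10:47 = 647 minutes from midnight
End time: 23:06 = 1386 minutes from midnight
Difference: 1386 - 647 = 739 minutes
That is 12 hours and 19 minutes

739


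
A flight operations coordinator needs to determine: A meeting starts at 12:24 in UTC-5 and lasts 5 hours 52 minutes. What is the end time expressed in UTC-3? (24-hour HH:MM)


Start: 12:24 in UTC-5
Step 1 - add duration:
  minutes: 24 + 52 = 76 (carry 1h)
  hours: 12 + 5 + 1 = 18
  end in UTC-5: 18:16
Step 2 - convert UTC-5 -> UTC-3:
  offset difference: -3 - (-5) = 2 hours
  18 + (2) = 20 -> mod 24 = 20
Result: 20:16 in UTC-3

20:16


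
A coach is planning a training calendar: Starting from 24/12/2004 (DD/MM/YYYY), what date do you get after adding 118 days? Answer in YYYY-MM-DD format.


Start: 2004-12-24
Adding 118 days
Days remaining in December: 7
After December: 111 days still to add
January 2005: 31 days, 80 remaining
February 2005: 28 days, 52 remaining
March 2005: 31 days, 21 remaining
April 2005 has 30 days, need 21
Result: 2005-04-21

2005-04-21


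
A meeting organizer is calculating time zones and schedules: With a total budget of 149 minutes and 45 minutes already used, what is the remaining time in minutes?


Total budget: 149 minutes
Time used: 45 minutes
Remaining: 149 - 45 = 104 minutes
Percent used: 30.2%
Percent remaining: 69.8%

104


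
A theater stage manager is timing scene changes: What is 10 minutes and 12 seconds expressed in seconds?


Minutes: 10
Extra seconds: 12
Seconds per minute: 60
Minutes to seconds: 10 x 60 = 600
Total: 600 + 12 = 612

612
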